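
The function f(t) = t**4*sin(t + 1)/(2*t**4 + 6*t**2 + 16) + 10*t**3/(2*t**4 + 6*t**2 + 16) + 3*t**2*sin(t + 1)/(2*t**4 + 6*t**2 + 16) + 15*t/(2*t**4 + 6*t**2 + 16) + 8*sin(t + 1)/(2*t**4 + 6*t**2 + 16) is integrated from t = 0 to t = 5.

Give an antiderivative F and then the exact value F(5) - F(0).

Integrate term by term and add the pieces.
F(t) = -(-5*log(t**4/2 + 3*t**2/2 + 4) + 2*cos(t + 1))/4 is an antiderivative of f.
Check: d/dt[-(-5*log(t**4/2 + 3*t**2/2 + 4) + 2*cos(t + 1))/4] = (t**4*sin(t + 1) + 10*t**3 + 3*t**2*sin(t + 1) + 15*t + 8*sin(t + 1))/(2*t**4 + 6*t**2 + 16), which equals f(t).
F(5) = -cos(6)/2 + 5*log(354)/4; F(0) = -cos(1)/2 + 5*log(4)/4.
Integral = F(5) - F(0) = -5*log(4)/4 - cos(6)/2 + cos(1)/2 + 5*log(354)/4.

Antiderivative: F(t) = -(-5*log(t**4/2 + 3*t**2/2 + 4) + 2*cos(t + 1))/4; value = -5*log(4)/4 - cos(6)/2 + cos(1)/2 + 5*log(354)/4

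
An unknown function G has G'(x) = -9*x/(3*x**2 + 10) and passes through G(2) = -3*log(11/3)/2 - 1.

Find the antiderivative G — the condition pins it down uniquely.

The substitution u = x**2/2 + 5/3 works: G'(x) is exactly (dG/du)*(du/dx) for that inner function.
A general antiderivative is -3*log(x**2/2 + 5/3)/2 + C.
The condition gives C = -3*log(11/3)/2 - 1 - (-3*log(11/3)/2) = -1.
So G(x) = -3*log(x**2/2 + 5/3)/2 - 1.
Check: d/dx[-3*log(x**2/2 + 5/3)/2 - 1] = -9*x/(3*x**2 + 10) = G'(x).

G(x) = -3*log(x**2/2 + 5/3)/2 - 1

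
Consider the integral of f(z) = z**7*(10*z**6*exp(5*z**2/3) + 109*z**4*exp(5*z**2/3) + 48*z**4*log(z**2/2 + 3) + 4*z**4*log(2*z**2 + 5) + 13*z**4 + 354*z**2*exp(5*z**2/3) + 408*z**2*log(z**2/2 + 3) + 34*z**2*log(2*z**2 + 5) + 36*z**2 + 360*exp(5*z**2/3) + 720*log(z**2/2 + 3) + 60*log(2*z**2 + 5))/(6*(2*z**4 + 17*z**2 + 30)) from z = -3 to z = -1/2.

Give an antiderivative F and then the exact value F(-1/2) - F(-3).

f has the shape u'v + uv' for u = z**8/8 and v = 2*exp(5*z**2/3) + 4*log(z**2/2 + 3) + log(2*z**2 + 5)/3 — it is the derivative of the product u*v.
F(z) = z**8*exp(5*z**2/3)/4 + z**8*log(z**2/2 + 3)/2 + z**8*log(2*z**2 + 5)/24 is an antiderivative of f.
Check: d/dz[z**8*exp(5*z**2/3)/4 + z**8*log(z**2/2 + 3)/2 + z**8*log(2*z**2 + 5)/24] = (10*z**13*exp(5*z**2/3) + 109*z**11*exp(5*z**2/3) + 48*z**11*log(z**2/2 + 3) + 4*z**11*log(2*z**2 + 5) + 13*z**11 + 354*z**9*exp(5*z**2/3) + 408*z**9*log(z**2/2 + 3) + 34*z**9*log(2*z**2 + 5) + 36*z**9 + 360*z**7*exp(5*z**2/3) + 720*z**7*log(z**2/2 + 3) + 60*z**7*log(2*z**2 + 5))/(12*z**4 + 102*z**2 + 180), which equals f(z).
F(-1/2) = log(11/2)/6144 + exp(5/12)/1024 + log(25/8)/512; F(-3) = 2187*log(23)/8 + 6561*log(15/2)/2 + 6561*exp(15)/4.
Integral = F(-1/2) - F(-3) = -6561*exp(15)/4 - 6561*log(15/2)/2 - 2187*log(23)/8 + log(11/2)/6144 + exp(5/12)/1024 + log(25/8)/512.

Antiderivative: F(z) = z**8*exp(5*z**2/3)/4 + z**8*log(z**2/2 + 3)/2 + z**8*log(2*z**2 + 5)/24; value = -6561*exp(15)/4 - 6561*log(15/2)/2 - 2187*log(23)/8 + log(11/2)/6144 + exp(5/12)/1024 + log(25/8)/512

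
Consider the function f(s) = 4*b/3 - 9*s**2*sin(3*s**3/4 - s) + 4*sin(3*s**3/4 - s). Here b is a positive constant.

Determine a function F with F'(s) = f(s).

An antiderivative is F(s) = 4*b*s/3 + 4*cos(3*s**3/4 - s).

The integrand splits into summands that can be handled one at a time.
Check: d/ds[4*b*s/3 + 4*cos(3*s**3/4 - s)] = 4*b/3 - 9*s**2*sin(3*s**3/4 - s) + 4*sin(3*s**3/4 - s) = f(s).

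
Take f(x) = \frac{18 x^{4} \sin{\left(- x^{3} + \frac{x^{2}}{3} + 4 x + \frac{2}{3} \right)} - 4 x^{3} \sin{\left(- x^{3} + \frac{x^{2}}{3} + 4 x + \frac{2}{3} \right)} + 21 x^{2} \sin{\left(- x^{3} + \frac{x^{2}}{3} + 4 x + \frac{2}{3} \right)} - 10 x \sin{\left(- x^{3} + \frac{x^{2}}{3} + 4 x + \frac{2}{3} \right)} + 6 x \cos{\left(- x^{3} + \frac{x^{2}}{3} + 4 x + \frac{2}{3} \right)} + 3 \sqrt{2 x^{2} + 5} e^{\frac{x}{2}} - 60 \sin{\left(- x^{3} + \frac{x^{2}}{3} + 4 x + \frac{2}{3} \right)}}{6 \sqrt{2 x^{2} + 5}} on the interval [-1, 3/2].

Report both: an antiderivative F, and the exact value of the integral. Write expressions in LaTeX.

Since d/dx undoes antidifferentiation here, F'(x) = f(x) is required of F(x).
F(x) = \frac{\sqrt{2 x^{2} + 5} \cos{\left(- x^{3} + \frac{x^{2}}{3} + 4 x + \frac{2}{3} \right)}}{2} + e^{\frac{x}{2}} is an antiderivative of f.
Check: d/dx[\frac{\sqrt{2 x^{2} + 5} \cos{\left(- x^{3} + \frac{x^{2}}{3} + 4 x + \frac{2}{3} \right)}}{2} + e^{\frac{x}{2}}] = \frac{18 x^{4} \sin{\left(- x^{3} + \frac{x^{2}}{3} + 4 x + \frac{2}{3} \right)} - 4 x^{3} \sin{\left(- x^{3} + \frac{x^{2}}{3} + 4 x + \frac{2}{3} \right)} + 21 x^{2} \sin{\left(- x^{3} + \frac{x^{2}}{3} + 4 x + \frac{2}{3} \right)} - 10 x \sin{\left(- x^{3} + \frac{x^{2}}{3} + 4 x + \frac{2}{3} \right)} + 6 x \cos{\left(- x^{3} + \frac{x^{2}}{3} + 4 x + \frac{2}{3} \right)} + 3 \sqrt{2 x^{2} + 5} e^{\frac{x}{2}} - 60 \sin{\left(- x^{3} + \frac{x^{2}}{3} + 4 x + \frac{2}{3} \right)}}{6 \sqrt{2 x^{2} + 5}} = f(x).
F(3/2) = \frac{\sqrt{38} \cos{\left(\frac{97}{24} \right)}}{4} + e^{\frac{3}{4}}; F(-1) = \frac{\sqrt{7} \cos{\left(2 \right)}}{2} + e^{- \frac{1}{2}}.
Integral = F(3/2) - F(-1) = \frac{\sqrt{38} \cos{\left(\frac{97}{24} \right)}}{4} - e^{- \frac{1}{2}} - \frac{\sqrt{7} \cos{\left(2 \right)}}{2} + e^{\frac{3}{4}}.

Antiderivative: F(x) = \frac{\sqrt{2 x^{2} + 5} \cos{\left(- x^{3} + \frac{x^{2}}{3} + 4 x + \frac{2}{3} \right)}}{2} + e^{\frac{x}{2}}; value = \frac{\sqrt{38} \cos{\left(\frac{97}{24} \right)}}{4} - e^{- \frac{1}{2}} - \frac{\sqrt{7} \cos{\left(2 \right)}}{2} + e^{\frac{3}{4}}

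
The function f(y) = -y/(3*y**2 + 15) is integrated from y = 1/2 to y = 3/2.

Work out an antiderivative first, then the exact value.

f matches the chain-rule pattern g'(h)*h' with inner function h(y) = y**2 + 5; substituting u = h(y) collapses the integral.
F(y) = -log(y**2 + 5)/6 is an antiderivative of f.
Check: d/dy[-log(y**2 + 5)/6] = -y/(3*y**2 + 15) = f(y).
F(3/2) = -log(29/4)/6; F(1/2) = -log(21/4)/6.
Integral = F(3/2) - F(1/2) = -log(29/4)/6 + log(21/4)/6.

Antiderivative: F(y) = -log(y**2 + 5)/6; value = -log(29/4)/6 + log(21/4)/6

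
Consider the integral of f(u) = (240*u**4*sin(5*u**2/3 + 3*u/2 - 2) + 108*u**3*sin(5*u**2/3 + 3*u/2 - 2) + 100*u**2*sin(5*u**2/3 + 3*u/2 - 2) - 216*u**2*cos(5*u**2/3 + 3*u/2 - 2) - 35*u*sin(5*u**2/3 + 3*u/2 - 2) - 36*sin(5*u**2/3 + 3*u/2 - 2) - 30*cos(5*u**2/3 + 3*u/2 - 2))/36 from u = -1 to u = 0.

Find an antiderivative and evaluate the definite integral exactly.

Antiderivative: F(u) = -2*u**3*cos(5*u**2/3 + 3*u/2 - 2) - 5*u*cos(5*u**2/3 + 3*u/2 - 2)/6 + 2*cos(5*u**2/3 + 3*u/2 - 2)/3; value = 2*cos(2)/3 - 7*cos(11/6)/2

Recognize the product-rule pattern: f = v'r + vr' with v = -2*u**3 - 5*u/6 + 2/3, r = cos(5*u**2/3 + 3*u/2 - 2), so integration by parts undoes it.
F(u) = -2*u**3*cos(5*u**2/3 + 3*u/2 - 2) - 5*u*cos(5*u**2/3 + 3*u/2 - 2)/6 + 2*cos(5*u**2/3 + 3*u/2 - 2)/3 is an antiderivative of f.
Check: d/du[-2*u**3*cos(5*u**2/3 + 3*u/2 - 2) - 5*u*cos(5*u**2/3 + 3*u/2 - 2)/6 + 2*cos(5*u**2/3 + 3*u/2 - 2)/3] = 20*u**4*sin(5*u**2/3 + 3*u/2 - 2)/3 + 3*u**3*sin(5*u**2/3 + 3*u/2 - 2) + 25*u**2*sin(5*u**2/3 + 3*u/2 - 2)/9 - 6*u**2*cos(5*u**2/3 + 3*u/2 - 2) - 35*u*sin(5*u**2/3 + 3*u/2 - 2)/36 - sin(5*u**2/3 + 3*u/2 - 2) - 5*cos(5*u**2/3 + 3*u/2 - 2)/6, which equals f(u).
F(0) = 2*cos(2)/3; F(-1) = 7*cos(11/6)/2.
Integral = F(0) - F(-1) = 2*cos(2)/3 - 7*cos(11/6)/2.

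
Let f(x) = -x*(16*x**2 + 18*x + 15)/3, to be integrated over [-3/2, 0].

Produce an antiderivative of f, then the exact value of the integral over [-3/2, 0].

Any candidate F(x) must reproduce f(x) exactly when differentiated.
F(x) = -4*x**4/3 - 2*x**3 - 5*x**2/2 is an antiderivative of f.
Check: d/dx[-4*x**4/3 - 2*x**3 - 5*x**2/2] = -16*x**3/3 - 6*x**2 - 5*x, which equals f(x).
F(0) = 0; F(-3/2) = -45/8.
Integral = F(0) - F(-3/2) = 45/8.

Antiderivative: F(x) = -4*x**4/3 - 2*x**3 - 5*x**2/2; value = 45/8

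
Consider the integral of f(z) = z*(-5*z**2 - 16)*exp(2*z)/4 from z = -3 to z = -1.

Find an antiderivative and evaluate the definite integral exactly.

f has the shape u'v + uv' for u = -5*z**3/8 + 15*z**2/16 - 47*z/16 + 47/32 and v = exp(2*z) — it is the derivative of the product u*v.
F(z) = (-20*z**3 + 30*z**2 - 94*z + 47)*exp(2*z)/32 is an antiderivative of f.
Check: d/dz[(-20*z**3 + 30*z**2 - 94*z + 47)*exp(2*z)/32] = -5*z**3*exp(2*z)/4 - 4*z*exp(2*z), which equals f(z).
F(-1) = 191*exp(-2)/32; F(-3) = 1139*exp(-6)/32.
Integral = F(-1) - F(-3) = -1139*exp(-6)/32 + 191*exp(-2)/32.

Antiderivative: F(z) = (-20*z**3 + 30*z**2 - 94*z + 47)*exp(2*z)/32; value = -1139*exp(-6)/32 + 191*exp(-2)/32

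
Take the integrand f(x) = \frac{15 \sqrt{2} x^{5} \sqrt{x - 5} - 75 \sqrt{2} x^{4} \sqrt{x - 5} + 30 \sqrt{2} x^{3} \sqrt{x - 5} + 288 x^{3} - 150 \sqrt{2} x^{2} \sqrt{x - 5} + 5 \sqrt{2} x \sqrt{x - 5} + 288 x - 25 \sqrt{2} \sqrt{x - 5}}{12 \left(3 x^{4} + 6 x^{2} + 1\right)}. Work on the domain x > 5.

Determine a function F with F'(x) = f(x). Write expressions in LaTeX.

A first test for any F(x): its x-derivative must equal f(x) identically.
Check: d/dx[\frac{x^{2} \sqrt{\frac{x}{2} - \frac{5}{2}}}{3} - \frac{10 x \sqrt{\frac{x}{2} - \frac{5}{2}}}{3} + \frac{25 \sqrt{\frac{x}{2} - \frac{5}{2}}}{3} + 2 \log{\left(x^{4} + 2 x^{2} + \frac{1}{3} \right)}] = \frac{15 \sqrt{2} x^{6} - 150 \sqrt{2} x^{5} + 405 \sqrt{2} x^{4} + 288 x^{3} \sqrt{x - 5} - 300 \sqrt{2} x^{3} + 755 \sqrt{2} x^{2} + 288 x \sqrt{x - 5} - 50 \sqrt{2} x + 125 \sqrt{2}}{36 x^{4} \sqrt{x - 5} + 72 x^{2} \sqrt{x - 5} + 12 \sqrt{x - 5}}, which equals f(x).

An antiderivative is F(x) = \frac{x^{2} \sqrt{\frac{x}{2} - \frac{5}{2}}}{3} - \frac{10 x \sqrt{\frac{x}{2} - \frac{5}{2}}}{3} + \frac{25 \sqrt{\frac{x}{2} - \frac{5}{2}}}{3} + 2 \log{\left(x^{4} + 2 x^{2} + \frac{1}{3} \right)}.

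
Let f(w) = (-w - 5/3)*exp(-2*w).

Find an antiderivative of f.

An antiderivative is F(w) = (6*w + 13)*exp(-2*w)/12.

Recognize the product-rule pattern: f = u'v + uv' with u = w/2 + 13/12, v = exp(-2*w), so integration by parts undoes it.
Check: d/dw[(6*w + 13)*exp(-2*w)/12] = (-3*w - 5)*exp(-2*w)/3, which equals f(w).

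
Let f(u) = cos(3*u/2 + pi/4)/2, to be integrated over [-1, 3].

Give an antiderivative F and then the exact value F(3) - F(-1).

Antiderivative: F(u) = sin(3*u/2 + pi/4)/3; value = sin(pi/4 + 9/2)/3 - cos(pi/4 + 3/2)/3

Any candidate F(u) must reproduce f(u) exactly when differentiated.
F(u) = sin(3*u/2 + pi/4)/3 is an antiderivative of f.
Check: d/du[sin(3*u/2 + pi/4)/3] = cos(3*u/2 + pi/4)/2 = f(u).
F(3) = sin(pi/4 + 9/2)/3; F(-1) = cos(pi/4 + 3/2)/3.
Integral = F(3) - F(-1) = sin(pi/4 + 9/2)/3 - cos(pi/4 + 3/2)/3.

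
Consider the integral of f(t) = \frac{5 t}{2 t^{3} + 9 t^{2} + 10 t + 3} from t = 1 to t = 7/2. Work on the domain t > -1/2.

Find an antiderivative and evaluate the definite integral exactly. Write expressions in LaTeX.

Factor the denominator (\left(t + 1\right) \left(t + 3\right) \left(2 t + 1\right)) and decompose: f = - \frac{2}{2 t + 1} - \frac{3}{2 \left(t + 3\right)} + \frac{5}{2 \left(t + 1\right)}; each piece integrates to a log, atan, or power term.
F(t) = - \log{\left(t + \frac{1}{2} \right)} + \frac{5 \log{\left(t + 1 \right)}}{2} - \frac{3 \log{\left(t + 3 \right)}}{2} is an antiderivative of f.
Check: d/dt[- \log{\left(t + \frac{1}{2} \right)} + \frac{5 \log{\left(t + 1 \right)}}{2} - \frac{3 \log{\left(t + 3 \right)}}{2}] = \frac{5 t}{2 t^{3} + 9 t^{2} + 10 t + 3} = f(t).
F(7/2) = - \frac{3 \log{\left(\frac{13}{2} \right)}}{2} - \log{\left(4 \right)} + \frac{5 \log{\left(\frac{9}{2} \right)}}{2}; F(1) = - \frac{3 \log{\left(4 \right)}}{2} - \log{\left(\frac{3}{2} \right)} + \frac{5 \log{\left(2 \right)}}{2}.
Integral = F(7/2) - F(1) = - \frac{3 \log{\left(\frac{13}{2} \right)}}{2} - \frac{5 \log{\left(2 \right)}}{2} + \log{\left(\frac{3}{2} \right)} + \frac{\log{\left(4 \right)}}{2} + \frac{5 \log{\left(\frac{9}{2} \right)}}{2}.

Antiderivative: F(t) = - \log{\left(t + \frac{1}{2} \right)} + \frac{5 \log{\left(t + 1 \right)}}{2} - \frac{3 \log{\left(t + 3 \right)}}{2}; value = - \frac{3 \log{\left(\frac{13}{2} \right)}}{2} - \frac{5 \log{\left(2 \right)}}{2} + \log{\left(\frac{3}{2} \right)} + \frac{\log{\left(4 \right)}}{2} + \frac{5 \log{\left(\frac{9}{2} \right)}}{2}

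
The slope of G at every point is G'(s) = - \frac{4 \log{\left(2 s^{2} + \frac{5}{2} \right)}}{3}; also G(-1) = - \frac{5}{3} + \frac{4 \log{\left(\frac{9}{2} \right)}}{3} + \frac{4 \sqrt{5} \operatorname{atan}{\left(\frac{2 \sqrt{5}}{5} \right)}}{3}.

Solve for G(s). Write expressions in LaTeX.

G(s) = - \frac{4 s \log{\left(2 s^{2} + \frac{5}{2} \right)}}{3} + \frac{8 s}{3} - \frac{4 \sqrt{5} \operatorname{atan}{\left(\frac{2 \sqrt{5} s}{5} \right)}}{3} + 1

Any candidate G(s) must reproduce the stated G'(s) exactly.
A general antiderivative is - \frac{4 s \log{\left(2 s^{2} + \frac{5}{2} \right)}}{3} + \frac{8 s}{3} - \frac{4 \sqrt{5} \operatorname{atan}{\left(\frac{2 \sqrt{5} s}{5} \right)}}{3} + C.
The condition gives C = - \frac{5}{3} + \frac{4 \log{\left(\frac{9}{2} \right)}}{3} + \frac{4 \sqrt{5} \operatorname{atan}{\left(\frac{2 \sqrt{5}}{5} \right)}}{3} - (- \frac{8}{3} + \frac{4 \log{\left(\frac{9}{2} \right)}}{3} + \frac{4 \sqrt{5} \operatorname{atan}{\left(\frac{2 \sqrt{5}}{5} \right)}}{3}) = 1.
So G(s) = - \frac{4 s \log{\left(2 s^{2} + \frac{5}{2} \right)}}{3} + \frac{8 s}{3} - \frac{4 \sqrt{5} \operatorname{atan}{\left(\frac{2 \sqrt{5} s}{5} \right)}}{3} + 1.
Check: d/ds[- \frac{4 s \log{\left(2 s^{2} + \frac{5}{2} \right)}}{3} + \frac{8 s}{3} - \frac{4 \sqrt{5} \operatorname{atan}{\left(\frac{2 \sqrt{5} s}{5} \right)}}{3} + 1] = - \frac{4 \log{\left(2 s^{2} + \frac{5}{2} \right)}}{3} = G'(s).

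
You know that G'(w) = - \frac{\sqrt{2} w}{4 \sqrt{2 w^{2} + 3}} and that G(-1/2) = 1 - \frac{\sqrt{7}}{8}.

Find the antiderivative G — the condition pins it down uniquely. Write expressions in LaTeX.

G(w) = 1 - \frac{\sqrt{w^{2} + \frac{3}{2}}}{4}

The substitution u = w^{2} + \frac{3}{2} works: G'(w) is exactly (dG/du)*(du/dw) for that inner function.
A general antiderivative is - \frac{\sqrt{w^{2} + \frac{3}{2}}}{4} + C.
The condition gives C = 1 - \frac{\sqrt{7}}{8} - (- \frac{\sqrt{7}}{8}) = 1.
So G(w) = 1 - \frac{\sqrt{w^{2} + \frac{3}{2}}}{4}.
Check: d/dw[1 - \frac{\sqrt{w^{2} + \frac{3}{2}}}{4}] = - \frac{\sqrt{2} w}{4 \sqrt{2 w^{2} + 3}} = G'(w).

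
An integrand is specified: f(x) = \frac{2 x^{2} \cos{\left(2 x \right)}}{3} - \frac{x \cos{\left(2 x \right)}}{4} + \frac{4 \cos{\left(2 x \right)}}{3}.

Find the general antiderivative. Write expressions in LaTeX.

F(x) = \frac{x^{2} \sin{\left(2 x \right)}}{3} - \frac{x \sin{\left(2 x \right)}}{8} + \frac{x \cos{\left(2 x \right)}}{3} + \frac{\sin{\left(2 x \right)}}{2} - \frac{\cos{\left(2 x \right)}}{16} + C

Integrate term by term and add the pieces.
Check: d/dx[\frac{x^{2} \sin{\left(2 x \right)}}{3} - \frac{x \sin{\left(2 x \right)}}{8} + \frac{x \cos{\left(2 x \right)}}{3} + \frac{\sin{\left(2 x \right)}}{2} - \frac{\cos{\left(2 x \right)}}{16}] = \frac{2 x^{2} \cos{\left(2 x \right)}}{3} - \frac{x \cos{\left(2 x \right)}}{4} + \frac{4 \cos{\left(2 x \right)}}{3} = f(x).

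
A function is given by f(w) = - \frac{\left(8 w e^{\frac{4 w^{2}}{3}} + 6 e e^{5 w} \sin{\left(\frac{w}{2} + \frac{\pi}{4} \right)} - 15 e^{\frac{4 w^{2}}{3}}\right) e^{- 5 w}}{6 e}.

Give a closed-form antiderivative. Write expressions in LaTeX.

An antiderivative is F(w) = \frac{4 \cos{\left(\frac{w}{2} + \frac{\pi}{4} \right)} - \frac{e^{- 5 w} e^{\frac{4 w^{2}}{3}}}{e}}{2}.

For F(w) to be correct the identity F'(w) - f(w) = 0 must hold.
Check: d/dw[\frac{4 \cos{\left(\frac{w}{2} + \frac{\pi}{4} \right)} - \frac{e^{- 5 w} e^{\frac{4 w^{2}}{3}}}{e}}{2}] = \frac{\left(- 8 w e^{\frac{4 w^{2}}{3}} - 6 e e^{5 w} \sin{\left(\frac{w}{2} + \frac{\pi}{4} \right)} + 15 e^{\frac{4 w^{2}}{3}}\right) e^{- 5 w}}{6 e}, which equals f(w).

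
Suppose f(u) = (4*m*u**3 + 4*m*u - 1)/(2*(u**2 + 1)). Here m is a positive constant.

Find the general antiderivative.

A first test for any F(u): its u-derivative must equal f(u) identically.
Check: d/du[m*u**2 - atan(u)/2] = (4*m*u**3 + 4*m*u - 1)/(2*u**2 + 2), which equals f(u).

F(u) = m*u**2 - atan(u)/2 + C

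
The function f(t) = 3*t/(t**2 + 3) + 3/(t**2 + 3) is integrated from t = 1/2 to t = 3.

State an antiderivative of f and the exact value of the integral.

Antiderivative: F(t) = (3*log(t**2 + 3) + 2*sqrt(3)*atan(sqrt(3)*t/3))/2; value = -3*log(13/4)/2 - sqrt(3)*atan(sqrt(3)/6) + sqrt(3)*pi/3 + 3*log(12)/2

The integrand splits into summands that can be handled one at a time.
F(t) = (3*log(t**2 + 3) + 2*sqrt(3)*atan(sqrt(3)*t/3))/2 is an antiderivative of f.
Check: d/dt[(3*log(t**2 + 3) + 2*sqrt(3)*atan(sqrt(3)*t/3))/2] = (3*t + 3)/(t**2 + 3), which equals f(t).
F(3) = sqrt(3)*pi/3 + 3*log(12)/2; F(1/2) = sqrt(3)*atan(sqrt(3)/6) + 3*log(13/4)/2.
Integral = F(3) - F(1/2) = -3*log(13/4)/2 - sqrt(3)*atan(sqrt(3)/6) + sqrt(3)*pi/3 + 3*log(12)/2.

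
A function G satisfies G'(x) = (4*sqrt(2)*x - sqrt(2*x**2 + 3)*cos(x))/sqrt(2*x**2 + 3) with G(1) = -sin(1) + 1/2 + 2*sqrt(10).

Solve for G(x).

Check a candidate G(x) by differentiating: d/dx[G] must match the given G'(x).
A general antiderivative is 2*sqrt(4*x**2 + 6) - sin(x) + C.
The condition gives C = -sin(1) + 1/2 + 2*sqrt(10) - (-sin(1) + 2*sqrt(10)) = 1/2.
So G(x) = (4*sqrt(2)*sqrt(2*x**2 + 3) - 2*sin(x) + 1)/2.
Check: d/dx[(4*sqrt(2)*sqrt(2*x**2 + 3) - 2*sin(x) + 1)/2] = (4*sqrt(2)*x - sqrt(2*x**2 + 3)*cos(x))/sqrt(2*x**2 + 3) = G'(x).

G(x) = (4*sqrt(2)*sqrt(2*x**2 + 3) - 2*sin(x) + 1)/2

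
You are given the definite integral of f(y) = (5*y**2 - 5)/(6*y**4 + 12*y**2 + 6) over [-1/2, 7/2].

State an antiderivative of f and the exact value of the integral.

Antiderivative: F(y) = -5*y/(6*y**2 + 6); value = -88/159

Recognize the product-rule pattern: f = u'v + uv' with u = -5*y/2, v = 1/(3*y**2 + 3), so integration by parts undoes it.
F(y) = -5*y/(6*y**2 + 6) is an antiderivative of f.
Check: d/dy[-5*y/(6*y**2 + 6)] = (5*y**2 - 5)/(6*y**4 + 12*y**2 + 6) = f(y).
F(7/2) = -35/159; F(-1/2) = 1/3.
Integral = F(7/2) - F(-1/2) = -88/159.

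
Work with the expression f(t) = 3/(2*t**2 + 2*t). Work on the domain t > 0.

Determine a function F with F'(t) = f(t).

An antiderivative is F(t) = 3*log(t)/2 - 3*log(t + 1)/2.

Factor the denominator (2*t*(t + 1)) and decompose: f = -3/(2*(t + 1)) + 3/(2*t); each piece integrates to a log, atan, or power term.
Check: d/dt[3*log(t)/2 - 3*log(t + 1)/2] = 3/(2*t**2 + 2*t) = f(t).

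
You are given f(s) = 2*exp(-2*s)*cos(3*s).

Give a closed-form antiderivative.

An antiderivative is F(s) = 2*(3*sin(3*s) - 2*cos(3*s))*exp(-2*s)/13.

Any candidate F(s) must reproduce f(s) exactly when differentiated.
Check: d/ds[2*(3*sin(3*s) - 2*cos(3*s))*exp(-2*s)/13] = 2*exp(-2*s)*cos(3*s) = f(s).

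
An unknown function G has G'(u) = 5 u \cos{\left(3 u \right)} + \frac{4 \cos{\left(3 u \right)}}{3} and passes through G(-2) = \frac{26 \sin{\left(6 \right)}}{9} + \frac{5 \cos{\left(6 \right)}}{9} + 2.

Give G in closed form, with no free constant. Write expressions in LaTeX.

G(u) = \frac{5 u \sin{\left(3 u \right)}}{3} + \frac{4 \sin{\left(3 u \right)}}{9} + \frac{5 \cos{\left(3 u \right)}}{9} + 2

The integrand splits into summands that can be handled one at a time.
A general antiderivative is \frac{5 u \sin{\left(3 u \right)}}{3} + \frac{4 \sin{\left(3 u \right)}}{9} + \frac{5 \cos{\left(3 u \right)}}{9} + C.
The condition gives C = \frac{26 \sin{\left(6 \right)}}{9} + \frac{5 \cos{\left(6 \right)}}{9} + 2 - (\frac{26 \sin{\left(6 \right)}}{9} + \frac{5 \cos{\left(6 \right)}}{9}) = 2.
So G(u) = \frac{5 u \sin{\left(3 u \right)}}{3} + \frac{4 \sin{\left(3 u \right)}}{9} + \frac{5 \cos{\left(3 u \right)}}{9} + 2.
Check: d/du[\frac{5 u \sin{\left(3 u \right)}}{3} + \frac{4 \sin{\left(3 u \right)}}{9} + \frac{5 \cos{\left(3 u \right)}}{9} + 2] = 5 u \cos{\left(3 u \right)} + \frac{4 \cos{\left(3 u \right)}}{3} = G'(u).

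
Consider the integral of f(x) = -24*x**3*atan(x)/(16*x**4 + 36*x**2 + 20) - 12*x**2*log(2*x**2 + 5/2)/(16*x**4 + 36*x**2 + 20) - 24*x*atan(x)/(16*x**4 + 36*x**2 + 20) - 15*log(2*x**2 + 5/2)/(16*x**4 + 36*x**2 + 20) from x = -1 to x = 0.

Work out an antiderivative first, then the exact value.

f has the shape u'v + uv' for u = -3*atan(x)/4 and v = log(2*x**2 + 5/2) — it is the derivative of the product u*v.
F(x) = -3*log(2*x**2 + 5/2)*atan(x)/4 is an antiderivative of f.
Check: d/dx[-3*log(2*x**2 + 5/2)*atan(x)/4] = (-24*x**3*atan(x) - 12*x**2*log(2*x**2 + 5/2) - 24*x*atan(x) - 15*log(2*x**2 + 5/2))/(16*x**4 + 36*x**2 + 20), which equals f(x).
F(0) = 0; F(-1) = 3*pi*log(9/2)/16.
Integral = F(0) - F(-1) = -3*pi*log(9/2)/16.

Antiderivative: F(x) = -3*log(2*x**2 + 5/2)*atan(x)/4; value = -3*pi*log(9/2)/16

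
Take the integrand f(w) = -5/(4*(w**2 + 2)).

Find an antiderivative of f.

An antiderivative is F(w) = -5*sqrt(2)*atan(sqrt(2)*w/2)/8.

Since d/dw undoes antidifferentiation here, F'(w) = f(w) is required of F(w).
Check: d/dw[-5*sqrt(2)*atan(sqrt(2)*w/2)/8] = -5/(4*w**2 + 8), which equals f(w).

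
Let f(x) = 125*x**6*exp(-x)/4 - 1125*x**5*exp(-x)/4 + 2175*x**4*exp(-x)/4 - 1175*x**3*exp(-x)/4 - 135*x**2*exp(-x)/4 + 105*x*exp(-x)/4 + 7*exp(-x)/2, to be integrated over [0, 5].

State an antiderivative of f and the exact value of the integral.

Antiderivative: F(x) = -125*x**6*exp(-x)/4 + 375*x**5*exp(-x)/4 - 75*x**4*exp(-x) - 25*x**3*exp(-x)/4 + 15*x**2*exp(-x) + 15*x*exp(-x)/4 + exp(-x)/4; value = -970299*exp(-5)/4 - 1/4

Recognize the product-rule pattern: f = u'v + uv' with u = 2*(-5*x**2/2 + 5*x/2 + 1/2)**3, v = exp(-x), so integration by parts undoes it.
F(x) = -125*x**6*exp(-x)/4 + 375*x**5*exp(-x)/4 - 75*x**4*exp(-x) - 25*x**3*exp(-x)/4 + 15*x**2*exp(-x) + 15*x*exp(-x)/4 + exp(-x)/4 is an antiderivative of f.
Check: d/dx[-125*x**6*exp(-x)/4 + 375*x**5*exp(-x)/4 - 75*x**4*exp(-x) - 25*x**3*exp(-x)/4 + 15*x**2*exp(-x) + 15*x*exp(-x)/4 + exp(-x)/4] = (125*x**6 - 1125*x**5 + 2175*x**4 - 1175*x**3 - 135*x**2 + 105*x + 14)*exp(-x)/4, which equals f(x).
F(5) = -970299*exp(-5)/4; F(0) = 1/4.
Integral = F(5) - F(0) = -970299*exp(-5)/4 - 1/4.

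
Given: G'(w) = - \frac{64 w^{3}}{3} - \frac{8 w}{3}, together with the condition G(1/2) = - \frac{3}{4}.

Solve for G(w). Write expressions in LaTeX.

G(w) = - \frac{16 w^{4}}{3} - \frac{4 w^{2}}{3} - \frac{1}{12}

The substitution u = - 4 w^{2} - \frac{1}{2} works: G'(w) is exactly (dG/du)*(du/dw) for that inner function.
A general antiderivative is - \frac{\left(- 4 w^{2} - \frac{1}{2}\right)^{2}}{3} + C.
The condition gives C = - \frac{3}{4} - (- \frac{3}{4}) = 0.
So G(w) = - \frac{16 w^{4}}{3} - \frac{4 w^{2}}{3} - \frac{1}{12}.
Check: d/dw[- \frac{16 w^{4}}{3} - \frac{4 w^{2}}{3} - \frac{1}{12}] = - \frac{64 w^{3}}{3} - \frac{8 w}{3} = G'(w).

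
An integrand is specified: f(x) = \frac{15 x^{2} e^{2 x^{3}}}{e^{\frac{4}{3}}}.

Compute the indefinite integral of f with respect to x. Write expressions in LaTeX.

F(x) = \frac{5 e^{2 x^{3} - \frac{4}{3}}}{2} + C

f matches the chain-rule pattern g'(h)*h' with inner function h(x) = 2 x^{3} - \frac{4}{3}; substituting u = h(x) collapses the integral.
Check: d/dx[\frac{5 e^{2 x^{3} - \frac{4}{3}}}{2}] = \frac{15 x^{2} e^{2 x^{3}}}{e^{\frac{4}{3}}} = f(x).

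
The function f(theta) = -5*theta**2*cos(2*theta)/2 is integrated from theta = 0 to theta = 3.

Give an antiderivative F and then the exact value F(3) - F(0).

Differentiate the proposed F(theta) back; it has to land on f(theta) exactly.
F(theta) = -5*theta**2*sin(2*theta)/4 - 5*theta*cos(2*theta)/4 + 5*sin(2*theta)/8 is an antiderivative of f.
Check: d/dtheta[-5*theta**2*sin(2*theta)/4 - 5*theta*cos(2*theta)/4 + 5*sin(2*theta)/8] = -5*theta**2*cos(2*theta)/2 = f(theta).
F(3) = -15*cos(6)/4 - 85*sin(6)/8; F(0) = 0.
Integral = F(3) - F(0) = -15*cos(6)/4 - 85*sin(6)/8.

Antiderivative: F(theta) = -5*theta**2*sin(2*theta)/4 - 5*theta*cos(2*theta)/4 + 5*sin(2*theta)/8; value = -15*cos(6)/4 - 85*sin(6)/8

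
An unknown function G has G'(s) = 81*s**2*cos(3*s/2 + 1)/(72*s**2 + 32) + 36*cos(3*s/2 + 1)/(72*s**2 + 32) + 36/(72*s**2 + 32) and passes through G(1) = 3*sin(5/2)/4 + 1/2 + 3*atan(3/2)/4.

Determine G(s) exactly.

G(s) = 3*sin(3*s/2 + 1)/4 + 3*atan(3*s/2)/4 + 1/2

The integrand splits into summands that can be handled one at a time.
A general antiderivative is 3*sin(3*s/2 + 1)/4 + 3*atan(3*s/2)/4 + C.
The condition gives C = 3*sin(5/2)/4 + 1/2 + 3*atan(3/2)/4 - (3*sin(5/2)/4 + 3*atan(3/2)/4) = 1/2.
So G(s) = 3*sin(3*s/2 + 1)/4 + 3*atan(3*s/2)/4 + 1/2.
Check: d/ds[3*sin(3*s/2 + 1)/4 + 3*atan(3*s/2)/4 + 1/2] = (81*s**2*cos(3*s/2 + 1) + 36*cos(3*s/2 + 1) + 36)/(72*s**2 + 32), which equals G'(s).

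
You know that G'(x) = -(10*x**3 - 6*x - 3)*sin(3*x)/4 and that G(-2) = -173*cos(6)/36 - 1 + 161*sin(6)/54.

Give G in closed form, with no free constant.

Differentiate the proposed G(x) back; it has to land on the given G'(x).
A general antiderivative is 5*x**3*cos(3*x)/6 - 5*x**2*sin(3*x)/6 - 19*x*cos(3*x)/18 + 19*sin(3*x)/54 - cos(3*x)/4 + C.
The condition gives C = -173*cos(6)/36 - 1 + 161*sin(6)/54 - (-173*cos(6)/36 + 161*sin(6)/54) = -1.
So G(x) = (90*x**3*cos(3*x) - 90*x**2*sin(3*x) - 114*x*cos(3*x) + 38*sin(3*x) - 27*cos(3*x) - 108)/108.
Check: d/dx[(90*x**3*cos(3*x) - 90*x**2*sin(3*x) - 114*x*cos(3*x) + 38*sin(3*x) - 27*cos(3*x) - 108)/108] = -5*x**3*sin(3*x)/2 + 3*x*sin(3*x)/2 + 3*sin(3*x)/4, which equals G'(x).

G(x) = (90*x**3*cos(3*x) - 90*x**2*sin(3*x) - 114*x*cos(3*x) + 38*sin(3*x) - 27*cos(3*x) - 108)/108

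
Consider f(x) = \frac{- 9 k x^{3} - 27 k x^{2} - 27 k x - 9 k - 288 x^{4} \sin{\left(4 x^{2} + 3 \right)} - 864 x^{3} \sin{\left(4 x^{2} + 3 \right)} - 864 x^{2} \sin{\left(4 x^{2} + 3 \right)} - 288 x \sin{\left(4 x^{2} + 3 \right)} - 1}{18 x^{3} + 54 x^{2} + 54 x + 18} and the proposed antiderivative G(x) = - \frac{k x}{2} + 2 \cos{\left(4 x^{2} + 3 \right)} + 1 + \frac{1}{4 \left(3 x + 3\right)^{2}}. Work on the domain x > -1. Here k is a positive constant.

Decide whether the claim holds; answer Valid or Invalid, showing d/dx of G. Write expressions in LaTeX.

d/dx[G] = \frac{- 9 k x^{3} - 27 k x^{2} - 27 k x - 9 k - 288 x^{4} \sin{\left(4 x^{2} + 3 \right)} - 864 x^{3} \sin{\left(4 x^{2} + 3 \right)} - 864 x^{2} \sin{\left(4 x^{2} + 3 \right)} - 288 x \sin{\left(4 x^{2} + 3 \right)} - 1}{18 x^{3} + 54 x^{2} + 54 x + 18}
This equals f(x) exactly, so the claim holds.

Valid - the claim checks out under differentiation.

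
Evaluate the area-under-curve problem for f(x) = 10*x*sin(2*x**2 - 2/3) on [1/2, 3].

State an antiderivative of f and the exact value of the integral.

f matches the chain-rule pattern g'(h)*h' with inner function h(x) = 2*x**2 - 2/3; substituting u = h(x) collapses the integral.
F(x) = -5*cos(2*x**2 - 2/3)/2 is an antiderivative of f.
Check: d/dx[-5*cos(2*x**2 - 2/3)/2] = 10*x*sin(2*x**2 - 2/3) = f(x).
F(3) = -5*cos(52/3)/2; F(1/2) = -5*cos(1/6)/2.
Integral = F(3) - F(1/2) = -5*cos(52/3)/2 + 5*cos(1/6)/2.

Antiderivative: F(x) = -5*cos(2*x**2 - 2/3)/2; value = -5*cos(52/3)/2 + 5*cos(1/6)/2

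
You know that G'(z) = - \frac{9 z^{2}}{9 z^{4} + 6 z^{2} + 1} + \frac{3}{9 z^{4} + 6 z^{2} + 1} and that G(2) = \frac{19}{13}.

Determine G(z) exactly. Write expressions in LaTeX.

G(z) = \frac{3 z^{2} + 3 z + 1}{3 z^{2} + 1}

G'(z) has the shape u'v + uv' for u = 3 z and v = \frac{1}{3 z^{2} + 1} — it is the derivative of the product u*v.
A general antiderivative is \frac{3 z}{3 z^{2} + 1} + C.
The condition gives C = \frac{19}{13} - (\frac{6}{13}) = 1.
So G(z) = \frac{3 z^{2} + 3 z + 1}{3 z^{2} + 1}.
Check: d/dz[\frac{3 z^{2} + 3 z + 1}{3 z^{2} + 1}] = \frac{3 - 9 z^{2}}{9 z^{4} + 6 z^{2} + 1}, which equals G'(z).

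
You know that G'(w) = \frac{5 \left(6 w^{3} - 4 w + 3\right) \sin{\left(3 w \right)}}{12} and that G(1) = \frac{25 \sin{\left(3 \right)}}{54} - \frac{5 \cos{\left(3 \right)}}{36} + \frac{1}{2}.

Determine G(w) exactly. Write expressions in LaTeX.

G(w) = - \frac{5 w^{3} \cos{\left(3 w \right)}}{6} + \frac{5 w^{2} \sin{\left(3 w \right)}}{6} + \frac{10 w \cos{\left(3 w \right)}}{9} - \frac{10 \sin{\left(3 w \right)}}{27} - \frac{5 \cos{\left(3 w \right)}}{12} + \frac{1}{2}

The proposed G(w) is checked by its d/dw: the result must match the given G'(w).
A general antiderivative is - \frac{5 w^{3} \cos{\left(3 w \right)}}{6} + \frac{5 w^{2} \sin{\left(3 w \right)}}{6} + \frac{10 w \cos{\left(3 w \right)}}{9} - \frac{10 \sin{\left(3 w \right)}}{27} - \frac{5 \cos{\left(3 w \right)}}{12} + C.
The condition gives C = \frac{25 \sin{\left(3 \right)}}{54} - \frac{5 \cos{\left(3 \right)}}{36} + \frac{1}{2} - (\frac{25 \sin{\left(3 \right)}}{54} - \frac{5 \cos{\left(3 \right)}}{36}) = \frac{1}{2}.
So G(w) = - \frac{5 w^{3} \cos{\left(3 w \right)}}{6} + \frac{5 w^{2} \sin{\left(3 w \right)}}{6} + \frac{10 w \cos{\left(3 w \right)}}{9} - \frac{10 \sin{\left(3 w \right)}}{27} - \frac{5 \cos{\left(3 w \right)}}{12} + \frac{1}{2}.
Check: d/dw[- \frac{5 w^{3} \cos{\left(3 w \right)}}{6} + \frac{5 w^{2} \sin{\left(3 w \right)}}{6} + \frac{10 w \cos{\left(3 w \right)}}{9} - \frac{10 \sin{\left(3 w \right)}}{27} - \frac{5 \cos{\left(3 w \right)}}{12} + \frac{1}{2}] = \frac{5 w^{3} \sin{\left(3 w \right)}}{2} - \frac{5 w \sin{\left(3 w \right)}}{3} + \frac{5 \sin{\left(3 w \right)}}{4}, which equals G'(w).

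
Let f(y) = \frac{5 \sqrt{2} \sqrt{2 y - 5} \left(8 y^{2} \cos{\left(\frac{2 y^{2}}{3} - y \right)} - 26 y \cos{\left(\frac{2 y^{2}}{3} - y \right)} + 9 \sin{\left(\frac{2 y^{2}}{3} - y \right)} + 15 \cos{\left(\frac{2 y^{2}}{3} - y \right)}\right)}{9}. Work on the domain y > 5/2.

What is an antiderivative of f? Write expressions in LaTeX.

Recognize the product-rule pattern: f = u'v + uv' with u = \frac{20 \left(y - \frac{5}{2}\right)^{\frac{3}{2}}}{3}, v = \sin{\left(\frac{2 y^{2}}{3} - y \right)}, so integration by parts undoes it.
Check: d/dy[\frac{20 y \sqrt{y - \frac{5}{2}} \sin{\left(\frac{2 y^{2}}{3} - y \right)}}{3} - \frac{50 \sqrt{y - \frac{5}{2}} \sin{\left(\frac{2 y^{2}}{3} - y \right)}}{3}] = \frac{\sqrt{2} \left(160 y^{3} \cos{\left(\frac{2 y^{2}}{3} - y \right)} - 920 y^{2} \cos{\left(\frac{2 y^{2}}{3} - y \right)} + 180 y \sin{\left(\frac{2 y^{2}}{3} - y \right)} + 1600 y \cos{\left(\frac{2 y^{2}}{3} - y \right)} - 450 \sin{\left(\frac{2 y^{2}}{3} - y \right)} - 750 \cos{\left(\frac{2 y^{2}}{3} - y \right)}\right)}{18 \sqrt{2 y - 5}}, which equals f(y).

An antiderivative is F(y) = \frac{20 y \sqrt{y - \frac{5}{2}} \sin{\left(\frac{2 y^{2}}{3} - y \right)}}{3} - \frac{50 \sqrt{y - \frac{5}{2}} \sin{\left(\frac{2 y^{2}}{3} - y \right)}}{3}.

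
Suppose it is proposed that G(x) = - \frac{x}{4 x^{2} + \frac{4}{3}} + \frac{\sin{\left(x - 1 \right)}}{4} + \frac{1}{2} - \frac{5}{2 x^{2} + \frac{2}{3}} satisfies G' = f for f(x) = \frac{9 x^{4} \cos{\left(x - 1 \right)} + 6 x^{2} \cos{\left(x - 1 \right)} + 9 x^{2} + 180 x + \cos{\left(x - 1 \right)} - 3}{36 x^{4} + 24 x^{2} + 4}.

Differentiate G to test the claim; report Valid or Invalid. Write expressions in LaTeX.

Valid: G'(x) = f(x).

d/dx[G] = \frac{9 x^{4} \cos{\left(x - 1 \right)} + 6 x^{2} \cos{\left(x - 1 \right)} + 9 x^{2} + 180 x + \cos{\left(x - 1 \right)} - 3}{36 x^{4} + 24 x^{2} + 4}
This equals f(x) exactly, so the claim holds.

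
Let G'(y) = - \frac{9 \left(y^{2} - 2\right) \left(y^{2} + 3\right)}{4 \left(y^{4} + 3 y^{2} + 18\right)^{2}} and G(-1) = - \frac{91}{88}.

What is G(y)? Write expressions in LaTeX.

G(y) = \frac{y}{\frac{4 y^{4}}{3} + 4 y^{2} + 24} - 1

G'(y) has the shape u'v + uv' for u = \frac{y}{4} and v = \frac{1}{\frac{y^{4}}{3} + y^{2} + 6} — it is the derivative of the product u*v.
A general antiderivative is \frac{y}{4 \left(\frac{y^{4}}{3} + y^{2} + 6\right)} + C.
The condition gives C = - \frac{91}{88} - (- \frac{3}{88}) = -1.
So G(y) = \frac{y}{\frac{4 y^{4}}{3} + 4 y^{2} + 24} - 1.
Check: d/dy[\frac{y}{\frac{4 y^{4}}{3} + 4 y^{2} + 24} - 1] = \frac{- 9 y^{4} - 9 y^{2} + 54}{4 y^{8} + 24 y^{6} + 180 y^{4} + 432 y^{2} + 1296}, which equals G'(y).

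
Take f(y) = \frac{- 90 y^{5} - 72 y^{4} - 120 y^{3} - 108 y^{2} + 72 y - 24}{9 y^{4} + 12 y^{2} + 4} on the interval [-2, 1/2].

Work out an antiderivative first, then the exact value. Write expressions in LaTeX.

f has the shape u'v + uv' for u = \frac{2}{\frac{y^{2}}{2} + \frac{1}{3}} and v = - \frac{5 y^{4}}{4} - 2 y^{3} - y - 1 — it is the derivative of the product u*v.
F(y) = \frac{- 15 y^{4} - 24 y^{3} - 12 y - 12}{3 y^{2} + 2} is an antiderivative of f.
Check: d/dy[\frac{- 15 y^{4} - 24 y^{3} - 12 y - 12}{3 y^{2} + 2}] = \frac{- 90 y^{5} - 72 y^{4} - 120 y^{3} - 108 y^{2} + 72 y - 24}{9 y^{4} + 12 y^{2} + 4} = f(y).
F(1/2) = - \frac{351}{44}; F(-2) = - \frac{18}{7}.
Integral = F(1/2) - F(-2) = - \frac{1665}{308}.

Antiderivative: F(y) = \frac{- 15 y^{4} - 24 y^{3} - 12 y - 12}{3 y^{2} + 2}; value = - \frac{1665}{308}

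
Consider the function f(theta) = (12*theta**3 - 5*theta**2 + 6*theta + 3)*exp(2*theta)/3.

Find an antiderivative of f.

Recognize the product-rule pattern: f = u'v + uv' with u = 2*theta**3 - 23*theta**2/6 + 29*theta/6 - 23/12, v = exp(2*theta), so integration by parts undoes it.
Check: d/dtheta[(24*theta**3 - 46*theta**2 + 58*theta - 23)*exp(2*theta)/12] = 4*theta**3*exp(2*theta) - 5*theta**2*exp(2*theta)/3 + 2*theta*exp(2*theta) + exp(2*theta), which equals f(theta).

An antiderivative is F(theta) = (24*theta**3 - 46*theta**2 + 58*theta - 23)*exp(2*theta)/12.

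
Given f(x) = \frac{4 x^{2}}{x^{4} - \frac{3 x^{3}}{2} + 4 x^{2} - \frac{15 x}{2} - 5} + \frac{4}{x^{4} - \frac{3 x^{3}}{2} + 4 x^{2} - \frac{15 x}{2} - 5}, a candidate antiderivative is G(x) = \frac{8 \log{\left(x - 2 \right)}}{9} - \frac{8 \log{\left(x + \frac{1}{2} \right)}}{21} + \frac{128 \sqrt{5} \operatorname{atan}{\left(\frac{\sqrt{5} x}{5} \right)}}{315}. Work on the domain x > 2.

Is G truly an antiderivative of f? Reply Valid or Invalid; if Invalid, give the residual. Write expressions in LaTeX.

d/dx[G] = \frac{64 x^{3} + 408 x^{2} - 64 x + 504}{126 x^{4} - 189 x^{3} + 504 x^{2} - 945 x - 630}
d/dx[G] - f(x) = \frac{32 x}{63 x^{2} + 315} != 0.

Invalid: d/dx[G] - f = \frac{32 x}{63 x^{2} + 315}, which is not 0.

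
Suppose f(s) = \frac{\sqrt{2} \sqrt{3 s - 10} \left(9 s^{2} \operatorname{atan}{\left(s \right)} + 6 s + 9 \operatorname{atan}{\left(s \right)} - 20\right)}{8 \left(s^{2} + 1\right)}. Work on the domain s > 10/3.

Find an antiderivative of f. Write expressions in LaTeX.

An antiderivative is F(s) = \frac{\sqrt{2} \left(3 s - 10\right)^{\frac{3}{2}} \operatorname{atan}{\left(s \right)}}{4}.

f has the shape u'v + uv' for u = \left(\frac{3 s}{2} - 5\right)^{\frac{3}{2}} and v = \operatorname{atan}{\left(s \right)} — it is the derivative of the product u*v.
Check: d/ds[\frac{\sqrt{2} \left(3 s - 10\right)^{\frac{3}{2}} \operatorname{atan}{\left(s \right)}}{4}] = \frac{9 \sqrt{2} s^{2} \sqrt{3 s - 10} \operatorname{atan}{\left(s \right)} + 6 \sqrt{2} s \sqrt{3 s - 10} + 9 \sqrt{2} \sqrt{3 s - 10} \operatorname{atan}{\left(s \right)} - 20 \sqrt{2} \sqrt{3 s - 10}}{8 s^{2} + 8}, which equals f(s).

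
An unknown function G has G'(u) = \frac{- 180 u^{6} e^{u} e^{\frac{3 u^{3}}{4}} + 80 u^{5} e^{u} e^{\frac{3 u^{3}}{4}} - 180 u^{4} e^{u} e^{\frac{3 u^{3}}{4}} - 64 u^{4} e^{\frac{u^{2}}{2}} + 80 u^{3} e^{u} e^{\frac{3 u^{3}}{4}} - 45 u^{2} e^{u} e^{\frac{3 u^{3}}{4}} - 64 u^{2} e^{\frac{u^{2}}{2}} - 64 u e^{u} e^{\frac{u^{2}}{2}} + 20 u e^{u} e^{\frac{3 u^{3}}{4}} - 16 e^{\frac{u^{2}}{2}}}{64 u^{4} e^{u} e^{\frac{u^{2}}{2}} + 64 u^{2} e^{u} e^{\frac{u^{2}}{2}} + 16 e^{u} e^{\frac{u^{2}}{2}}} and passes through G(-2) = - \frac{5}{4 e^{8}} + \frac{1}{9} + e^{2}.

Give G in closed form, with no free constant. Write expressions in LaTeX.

G(u) = - \frac{5 e^{- \frac{u^{2}}{2}} e^{\frac{3 u^{3}}{4}}}{4} + e^{- u} + \frac{1}{2 u^{2} + 1}

Recover the given G'(u) by differentiating a candidate G(u); any mismatch rules it out.
A general antiderivative is - \frac{5 e^{\frac{3 u^{3}}{4} - \frac{u^{2}}{2}}}{4} + e^{- u} + \frac{1}{2 u^{2} + 1} + C.
The condition gives C = - \frac{5}{4 e^{8}} + \frac{1}{9} + e^{2} - (- \frac{5}{4 e^{8}} + \frac{1}{9} + e^{2}) = 0.
So G(u) = - \frac{5 e^{- \frac{u^{2}}{2}} e^{\frac{3 u^{3}}{4}}}{4} + e^{- u} + \frac{1}{2 u^{2} + 1}.
Check: d/du[- \frac{5 e^{- \frac{u^{2}}{2}} e^{\frac{3 u^{3}}{4}}}{4} + e^{- u} + \frac{1}{2 u^{2} + 1}] = \frac{- 180 u^{6} e^{u} e^{\frac{3 u^{3}}{4}} + 80 u^{5} e^{u} e^{\frac{3 u^{3}}{4}} - 180 u^{4} e^{u} e^{\frac{3 u^{3}}{4}} - 64 u^{4} e^{\frac{u^{2}}{2}} + 80 u^{3} e^{u} e^{\frac{3 u^{3}}{4}} - 45 u^{2} e^{u} e^{\frac{3 u^{3}}{4}} - 64 u^{2} e^{\frac{u^{2}}{2}} - 64 u e^{u} e^{\frac{u^{2}}{2}} + 20 u e^{u} e^{\frac{3 u^{3}}{4}} - 16 e^{\frac{u^{2}}{2}}}{64 u^{4} e^{u} e^{\frac{u^{2}}{2}} + 64 u^{2} e^{u} e^{\frac{u^{2}}{2}} + 16 e^{u} e^{\frac{u^{2}}{2}}} = G'(u).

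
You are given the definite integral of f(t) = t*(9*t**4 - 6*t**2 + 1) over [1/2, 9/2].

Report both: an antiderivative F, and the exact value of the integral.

f matches the chain-rule pattern g'(h)*h' with inner function h(t) = t**2 - 1/3; substituting u = h(t) collapses the integral.
F(t) = (3*t**2 - 1)**3/18 is an antiderivative of f.
Check: d/dt[(3*t**2 - 1)**3/18] = 9*t**5 - 6*t**3 + t, which equals f(t).
F(9/2) = 13651919/1152; F(1/2) = -1/1152.
Integral = F(9/2) - F(1/2) = 94805/8.

Antiderivative: F(t) = (3*t**2 - 1)**3/18; value = 94805/8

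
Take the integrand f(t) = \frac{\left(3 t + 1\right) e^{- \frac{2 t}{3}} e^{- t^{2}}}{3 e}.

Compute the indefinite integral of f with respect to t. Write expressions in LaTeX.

f matches the chain-rule pattern g'(h)*h' with inner function h(t) = - t^{2} - \frac{2 t}{3} - 1; substituting u = h(t) collapses the integral.
Check: d/dt[- \frac{e^{- t^{2} - \frac{2 t}{3} - 1}}{2}] = \frac{\left(3 t + 1\right) e^{- \frac{2 t}{3}} e^{- t^{2}}}{3 e} = f(t).

F(t) = - \frac{e^{- t^{2} - \frac{2 t}{3} - 1}}{2} + C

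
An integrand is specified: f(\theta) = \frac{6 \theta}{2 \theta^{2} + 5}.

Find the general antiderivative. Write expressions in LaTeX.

F(\theta) = \frac{3 \log{\left(2 \theta^{2} + 5 \right)}}{2} + C

The substitution u = 2 \theta^{2} + 5 works: f is exactly (dF/du)*(du/d\theta) for that inner function.
Check: d/d\theta[\frac{3 \log{\left(2 \theta^{2} + 5 \right)}}{2}] = \frac{6 \theta}{2 \theta^{2} + 5} = f(\theta).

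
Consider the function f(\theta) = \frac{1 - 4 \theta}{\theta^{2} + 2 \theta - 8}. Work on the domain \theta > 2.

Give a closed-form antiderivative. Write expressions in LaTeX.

An antiderivative is F(\theta) = \frac{- 7 \log{\left(\theta - 2 \right)} - 17 \log{\left(\theta + 4 \right)}}{6}.

Factor the denominator (\left(\theta - 2\right) \left(\theta + 4\right)) and decompose: f = - \frac{17}{6 \left(\theta + 4\right)} - \frac{7}{6 \left(\theta - 2\right)}; each piece integrates to a log, atan, or power term.
Check: d/d\theta[\frac{- 7 \log{\left(\theta - 2 \right)} - 17 \log{\left(\theta + 4 \right)}}{6}] = \frac{1 - 4 \theta}{\theta^{2} + 2 \theta - 8} = f(\theta).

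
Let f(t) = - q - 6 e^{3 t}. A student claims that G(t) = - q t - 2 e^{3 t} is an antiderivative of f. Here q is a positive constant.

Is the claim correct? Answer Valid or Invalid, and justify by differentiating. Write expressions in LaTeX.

Valid. The derivative of G reproduces f.

d/dt[G] = - q - 6 e^{3 t}
This equals f(t) exactly, so the claim holds.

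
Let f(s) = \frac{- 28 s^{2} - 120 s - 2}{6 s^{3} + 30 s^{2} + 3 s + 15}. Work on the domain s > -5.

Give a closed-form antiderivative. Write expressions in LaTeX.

Recover f(s) by differentiating a candidate F(s); any mismatch rules it out.
Check: d/ds[- \frac{2 \log{\left(s + 5 \right)}}{3} - 2 \log{\left(s^{2} + \frac{1}{2} \right)}] = \frac{- 28 s^{2} - 120 s - 2}{6 s^{3} + 30 s^{2} + 3 s + 15} = f(s).

An antiderivative is F(s) = - \frac{2 \log{\left(s + 5 \right)}}{3} - 2 \log{\left(s^{2} + \frac{1}{2} \right)}.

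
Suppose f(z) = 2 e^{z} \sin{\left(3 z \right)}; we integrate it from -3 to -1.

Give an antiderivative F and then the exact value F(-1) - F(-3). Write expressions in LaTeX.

Antiderivative: F(z) = \frac{e^{z} \sin{\left(3 z \right)}}{5} - \frac{3 e^{z} \cos{\left(3 z \right)}}{5}; value = \frac{3 \cos{\left(9 \right)}}{5 e^{3}} - \frac{\sin{\left(3 \right)}}{5 e} + \frac{\sin{\left(9 \right)}}{5 e^{3}} - \frac{3 \cos{\left(3 \right)}}{5 e}

Whatever form F(z) takes, F'(z) = f(z) is non-negotiable.
F(z) = \frac{e^{z} \sin{\left(3 z \right)}}{5} - \frac{3 e^{z} \cos{\left(3 z \right)}}{5} is an antiderivative of f.
Check: d/dz[\frac{e^{z} \sin{\left(3 z \right)}}{5} - \frac{3 e^{z} \cos{\left(3 z \right)}}{5}] = 2 e^{z} \sin{\left(3 z \right)} = f(z).
F(-1) = - \frac{\sin{\left(3 \right)}}{5 e} - \frac{3 \cos{\left(3 \right)}}{5 e}; F(-3) = - \frac{\sin{\left(9 \right)}}{5 e^{3}} - \frac{3 \cos{\left(9 \right)}}{5 e^{3}}.
Integral = F(-1) - F(-3) = \frac{3 \cos{\left(9 \right)}}{5 e^{3}} - \frac{\sin{\left(3 \right)}}{5 e} + \frac{\sin{\left(9 \right)}}{5 e^{3}} - \frac{3 \cos{\left(3 \right)}}{5 e}.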